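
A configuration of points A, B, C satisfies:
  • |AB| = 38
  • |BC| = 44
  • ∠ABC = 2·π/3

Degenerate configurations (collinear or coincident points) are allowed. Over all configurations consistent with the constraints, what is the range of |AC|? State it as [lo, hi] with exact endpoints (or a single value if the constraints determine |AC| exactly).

|AB| ∈ {38}
|BC| ∈ {44}
|AC| ∈ {2·√(1263)}

|AC| = 2·√(1263)  (≈ 71.0774)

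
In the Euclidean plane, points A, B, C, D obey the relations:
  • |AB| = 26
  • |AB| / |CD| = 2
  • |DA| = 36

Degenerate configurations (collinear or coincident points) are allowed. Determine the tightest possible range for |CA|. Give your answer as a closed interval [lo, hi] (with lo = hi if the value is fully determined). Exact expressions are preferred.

|CA| ∈ [23, 49]  (≈ [23.0000, 49.0000])

|AB| ∈ {26}
|AD| ∈ {36}
|CD| ∈ {13}
|BD| ∈ [10, 62]
|AC| ∈ [23, 49]
|BC| ∈ [0, 75]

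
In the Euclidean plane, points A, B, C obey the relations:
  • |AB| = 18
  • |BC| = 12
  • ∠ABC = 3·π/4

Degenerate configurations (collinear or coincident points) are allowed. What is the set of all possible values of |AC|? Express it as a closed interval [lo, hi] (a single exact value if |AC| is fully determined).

|AC| = 6·√(6·√(2) + 13)  (≈ 27.8113)

|AB| ∈ {18}
|BC| ∈ {12}
|AC| ∈ {6·√(6·√(2) + 13)}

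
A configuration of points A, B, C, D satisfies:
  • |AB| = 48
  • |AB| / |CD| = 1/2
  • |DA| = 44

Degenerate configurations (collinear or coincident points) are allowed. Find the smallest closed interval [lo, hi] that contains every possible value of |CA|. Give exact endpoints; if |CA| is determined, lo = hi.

|AB| ∈ {48}
|AD| ∈ {44}
|CD| ∈ {96}
|BD| ∈ [4, 92]
|AC| ∈ [52, 140]
|BC| ∈ [4, 188]

|CA| ∈ [52, 140]  (≈ [52.0000, 140.0000])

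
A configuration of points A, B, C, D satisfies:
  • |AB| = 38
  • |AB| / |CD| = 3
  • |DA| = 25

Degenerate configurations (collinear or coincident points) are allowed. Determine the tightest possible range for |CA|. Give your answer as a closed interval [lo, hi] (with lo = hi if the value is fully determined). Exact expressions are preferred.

|CA| ∈ [37/3, 113/3]  (≈ [12.3333, 37.6667])

|AB| ∈ {38}
|AD| ∈ {25}
|CD| ∈ {38/3}
|BD| ∈ [13, 63]
|AC| ∈ [37/3, 113/3]
|BC| ∈ [1/3, 227/3]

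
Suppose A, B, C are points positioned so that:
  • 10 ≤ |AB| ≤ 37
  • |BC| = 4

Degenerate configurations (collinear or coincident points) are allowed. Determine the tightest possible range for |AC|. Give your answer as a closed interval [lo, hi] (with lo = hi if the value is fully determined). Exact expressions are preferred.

|AC| ∈ [6, 41]  (≈ [6.0000, 41.0000])

|AB| ∈ [10, 37]
|BC| ∈ {4}
|AC| ∈ [6, 41]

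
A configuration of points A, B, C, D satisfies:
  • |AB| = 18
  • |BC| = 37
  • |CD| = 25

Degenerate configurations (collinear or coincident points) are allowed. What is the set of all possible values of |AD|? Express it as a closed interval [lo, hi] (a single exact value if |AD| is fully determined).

|AD| ∈ [0, 80]  (≈ [0.0000, 80.0000])

|AB| ∈ {18}
|BC| ∈ {37}
|CD| ∈ {25}
|AC| ∈ [19, 55]
|BD| ∈ [12, 62]
|AD| ∈ [0, 80]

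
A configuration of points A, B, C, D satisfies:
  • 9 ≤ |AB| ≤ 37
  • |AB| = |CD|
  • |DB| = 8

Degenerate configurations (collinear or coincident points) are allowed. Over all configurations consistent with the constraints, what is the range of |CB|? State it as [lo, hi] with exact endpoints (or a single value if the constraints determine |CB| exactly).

|AB| ∈ [9, 37]
|BD| ∈ {8}
|CD| ∈ [9, 37]
|AD| ∈ [1, 45]
|BC| ∈ [1, 45]
|AC| ∈ [0, 82]

|CB| ∈ [1, 45]  (≈ [1.0000, 45.0000])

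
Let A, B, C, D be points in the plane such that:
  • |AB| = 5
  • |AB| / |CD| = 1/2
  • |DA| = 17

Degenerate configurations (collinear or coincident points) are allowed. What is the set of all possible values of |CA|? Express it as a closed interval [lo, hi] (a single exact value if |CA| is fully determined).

|AB| ∈ {5}
|AD| ∈ {17}
|CD| ∈ {10}
|BD| ∈ [12, 22]
|AC| ∈ [7, 27]
|BC| ∈ [2, 32]

|CA| ∈ [7, 27]  (≈ [7.0000, 27.0000])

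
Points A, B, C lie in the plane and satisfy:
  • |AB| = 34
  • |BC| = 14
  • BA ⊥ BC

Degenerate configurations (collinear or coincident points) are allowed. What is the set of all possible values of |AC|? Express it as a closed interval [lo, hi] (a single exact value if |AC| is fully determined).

|AB| ∈ {34}
|BC| ∈ {14}
|AC| ∈ {26·√(2)}

|AC| = 26·√(2)  (≈ 36.7696)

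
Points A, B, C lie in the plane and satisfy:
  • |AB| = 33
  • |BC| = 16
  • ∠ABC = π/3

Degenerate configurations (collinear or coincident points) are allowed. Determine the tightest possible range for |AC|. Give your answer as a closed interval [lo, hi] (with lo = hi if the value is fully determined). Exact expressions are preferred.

|AC| = √(817)  (≈ 28.5832)

|AB| ∈ {33}
|BC| ∈ {16}
|AC| ∈ {√(817)}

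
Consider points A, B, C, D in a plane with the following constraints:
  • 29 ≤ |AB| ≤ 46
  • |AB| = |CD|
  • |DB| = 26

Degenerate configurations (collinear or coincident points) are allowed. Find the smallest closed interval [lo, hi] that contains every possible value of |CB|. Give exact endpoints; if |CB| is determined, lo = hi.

|AB| ∈ [29, 46]
|BD| ∈ {26}
|CD| ∈ [29, 46]
|AD| ∈ [3, 72]
|BC| ∈ [3, 72]
|AC| ∈ [0, 118]

|CB| ∈ [3, 72]  (≈ [3.0000, 72.0000])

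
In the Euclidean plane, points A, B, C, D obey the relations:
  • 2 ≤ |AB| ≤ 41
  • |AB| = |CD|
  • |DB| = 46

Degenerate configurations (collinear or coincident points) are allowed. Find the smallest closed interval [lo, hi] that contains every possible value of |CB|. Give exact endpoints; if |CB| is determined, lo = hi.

|AB| ∈ [2, 41]
|BD| ∈ {46}
|CD| ∈ [2, 41]
|AD| ∈ [5, 87]
|BC| ∈ [5, 87]
|AC| ∈ [0, 128]

|CB| ∈ [5, 87]  (≈ [5.0000, 87.0000])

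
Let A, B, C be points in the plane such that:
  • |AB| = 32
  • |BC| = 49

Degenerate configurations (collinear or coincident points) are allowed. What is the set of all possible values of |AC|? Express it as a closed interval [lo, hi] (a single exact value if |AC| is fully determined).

|AB| ∈ {32}
|BC| ∈ {49}
|AC| ∈ [17, 81]

|AC| ∈ [17, 81]  (≈ [17.0000, 81.0000])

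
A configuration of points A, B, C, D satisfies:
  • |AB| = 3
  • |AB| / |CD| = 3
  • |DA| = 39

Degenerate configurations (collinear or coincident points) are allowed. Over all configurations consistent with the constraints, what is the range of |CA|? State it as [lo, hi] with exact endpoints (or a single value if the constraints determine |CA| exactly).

|CA| ∈ [38, 40]  (≈ [38.0000, 40.0000])

|AB| ∈ {3}
|AD| ∈ {39}
|CD| ∈ {1}
|BD| ∈ [36, 42]
|AC| ∈ [38, 40]
|BC| ∈ [35, 43]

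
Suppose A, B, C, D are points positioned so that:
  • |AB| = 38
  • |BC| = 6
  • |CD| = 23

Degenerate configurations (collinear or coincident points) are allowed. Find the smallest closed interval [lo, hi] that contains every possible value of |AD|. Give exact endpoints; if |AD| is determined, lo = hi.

|AB| ∈ {38}
|BC| ∈ {6}
|CD| ∈ {23}
|AC| ∈ [32, 44]
|BD| ∈ [17, 29]
|AD| ∈ [9, 67]

|AD| ∈ [9, 67]  (≈ [9.0000, 67.0000])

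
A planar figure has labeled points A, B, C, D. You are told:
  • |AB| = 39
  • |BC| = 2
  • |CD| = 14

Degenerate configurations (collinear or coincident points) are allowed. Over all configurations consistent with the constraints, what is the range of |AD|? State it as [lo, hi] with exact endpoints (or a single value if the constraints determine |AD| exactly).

|AD| ∈ [23, 55]  (≈ [23.0000, 55.0000])

|AB| ∈ {39}
|BC| ∈ {2}
|CD| ∈ {14}
|AC| ∈ [37, 41]
|BD| ∈ [12, 16]
|AD| ∈ [23, 55]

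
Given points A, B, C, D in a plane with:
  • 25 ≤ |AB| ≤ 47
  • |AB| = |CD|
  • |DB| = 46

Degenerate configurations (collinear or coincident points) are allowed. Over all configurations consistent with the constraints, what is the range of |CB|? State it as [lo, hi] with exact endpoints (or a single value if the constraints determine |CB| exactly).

|CB| ∈ [0, 93]  (≈ [0.0000, 93.0000])

|AB| ∈ [25, 47]
|BD| ∈ {46}
|CD| ∈ [25, 47]
|AD| ∈ [0, 93]
|BC| ∈ [0, 93]
|AC| ∈ [0, 140]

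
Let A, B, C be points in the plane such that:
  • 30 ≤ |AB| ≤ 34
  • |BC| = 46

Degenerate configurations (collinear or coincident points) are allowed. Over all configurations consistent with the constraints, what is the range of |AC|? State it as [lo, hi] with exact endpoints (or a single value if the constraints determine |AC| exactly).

|AB| ∈ [30, 34]
|BC| ∈ {46}
|AC| ∈ [12, 80]

|AC| ∈ [12, 80]  (≈ [12.0000, 80.0000])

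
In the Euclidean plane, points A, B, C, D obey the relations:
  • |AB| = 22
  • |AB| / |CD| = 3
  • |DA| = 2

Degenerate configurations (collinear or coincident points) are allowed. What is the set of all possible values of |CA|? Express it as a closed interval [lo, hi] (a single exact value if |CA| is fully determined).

|AB| ∈ {22}
|AD| ∈ {2}
|CD| ∈ {22/3}
|BD| ∈ [20, 24]
|AC| ∈ [16/3, 28/3]
|BC| ∈ [38/3, 94/3]

|CA| ∈ [16/3, 28/3]  (≈ [5.3333, 9.3333])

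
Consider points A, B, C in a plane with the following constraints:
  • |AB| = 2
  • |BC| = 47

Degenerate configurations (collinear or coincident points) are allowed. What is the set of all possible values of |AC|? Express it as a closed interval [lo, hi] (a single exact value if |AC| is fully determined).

|AB| ∈ {2}
|BC| ∈ {47}
|AC| ∈ [45, 49]

|AC| ∈ [45, 49]  (≈ [45.0000, 49.0000])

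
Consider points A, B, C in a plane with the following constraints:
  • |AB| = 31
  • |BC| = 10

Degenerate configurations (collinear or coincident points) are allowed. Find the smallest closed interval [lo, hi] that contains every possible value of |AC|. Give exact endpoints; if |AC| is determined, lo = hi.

|AC| ∈ [21, 41]  (≈ [21.0000, 41.0000])

|AB| ∈ {31}
|BC| ∈ {10}
|AC| ∈ [21, 41]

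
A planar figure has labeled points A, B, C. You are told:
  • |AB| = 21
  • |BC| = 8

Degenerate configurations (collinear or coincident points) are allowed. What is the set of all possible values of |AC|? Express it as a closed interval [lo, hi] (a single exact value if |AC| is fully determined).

|AC| ∈ [13, 29]  (≈ [13.0000, 29.0000])

|AB| ∈ {21}
|BC| ∈ {8}
|AC| ∈ [13, 29]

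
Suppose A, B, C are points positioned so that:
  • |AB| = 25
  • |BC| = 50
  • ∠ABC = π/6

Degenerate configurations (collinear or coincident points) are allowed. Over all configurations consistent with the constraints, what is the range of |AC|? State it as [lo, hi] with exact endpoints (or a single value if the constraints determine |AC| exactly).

|AC| = 25·√(5 - 2·√(3))  (≈ 30.9828)

|AB| ∈ {25}
|BC| ∈ {50}
|AC| ∈ {25·√(5 - 2·√(3))}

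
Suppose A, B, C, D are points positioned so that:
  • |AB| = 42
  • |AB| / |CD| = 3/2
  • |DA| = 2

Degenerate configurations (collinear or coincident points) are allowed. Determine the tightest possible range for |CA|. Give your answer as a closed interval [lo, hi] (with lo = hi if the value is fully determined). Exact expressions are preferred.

|CA| ∈ [26, 30]  (≈ [26.0000, 30.0000])

|AB| ∈ {42}
|AD| ∈ {2}
|CD| ∈ {28}
|BD| ∈ [40, 44]
|AC| ∈ [26, 30]
|BC| ∈ [12, 72]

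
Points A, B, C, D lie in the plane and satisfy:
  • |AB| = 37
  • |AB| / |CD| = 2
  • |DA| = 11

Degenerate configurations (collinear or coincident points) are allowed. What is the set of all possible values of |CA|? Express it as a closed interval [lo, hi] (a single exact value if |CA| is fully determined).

|CA| ∈ [15/2, 59/2]  (≈ [7.5000, 29.5000])

|AB| ∈ {37}
|AD| ∈ {11}
|CD| ∈ {37/2}
|BD| ∈ [26, 48]
|AC| ∈ [15/2, 59/2]
|BC| ∈ [15/2, 133/2]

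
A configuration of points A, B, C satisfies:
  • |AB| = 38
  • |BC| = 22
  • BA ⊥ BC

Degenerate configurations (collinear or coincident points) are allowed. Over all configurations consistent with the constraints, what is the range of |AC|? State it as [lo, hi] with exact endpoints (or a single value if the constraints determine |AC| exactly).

|AB| ∈ {38}
|BC| ∈ {22}
|AC| ∈ {2·√(482)}

|AC| = 2·√(482)  (≈ 43.9090)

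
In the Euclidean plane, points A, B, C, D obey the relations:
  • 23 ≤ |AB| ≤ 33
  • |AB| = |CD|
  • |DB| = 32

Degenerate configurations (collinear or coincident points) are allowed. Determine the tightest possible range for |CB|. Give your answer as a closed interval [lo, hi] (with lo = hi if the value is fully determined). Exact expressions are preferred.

|AB| ∈ [23, 33]
|BD| ∈ {32}
|CD| ∈ [23, 33]
|AD| ∈ [0, 65]
|BC| ∈ [0, 65]
|AC| ∈ [0, 98]

|CB| ∈ [0, 65]  (≈ [0.0000, 65.0000])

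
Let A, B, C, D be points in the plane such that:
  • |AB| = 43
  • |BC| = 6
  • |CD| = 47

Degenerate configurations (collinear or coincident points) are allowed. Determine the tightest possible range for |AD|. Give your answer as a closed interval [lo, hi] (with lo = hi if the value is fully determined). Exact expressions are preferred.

|AD| ∈ [0, 96]  (≈ [0.0000, 96.0000])

|AB| ∈ {43}
|BC| ∈ {6}
|CD| ∈ {47}
|AC| ∈ [37, 49]
|BD| ∈ [41, 53]
|AD| ∈ [0, 96]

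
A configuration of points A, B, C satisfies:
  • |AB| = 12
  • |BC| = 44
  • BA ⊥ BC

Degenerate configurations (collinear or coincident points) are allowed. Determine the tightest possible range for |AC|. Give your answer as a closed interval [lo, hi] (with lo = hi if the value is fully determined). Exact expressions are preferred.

|AC| = 4·√(130)  (≈ 45.6070)

|AB| ∈ {12}
|BC| ∈ {44}
|AC| ∈ {4·√(130)}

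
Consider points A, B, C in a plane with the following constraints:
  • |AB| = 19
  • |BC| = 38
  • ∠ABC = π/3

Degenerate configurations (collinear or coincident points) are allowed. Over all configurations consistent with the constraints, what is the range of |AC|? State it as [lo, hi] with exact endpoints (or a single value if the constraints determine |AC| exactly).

|AC| = 19·√(3)  (≈ 32.9090)

|AB| ∈ {19}
|BC| ∈ {38}
|AC| ∈ {19·√(3)}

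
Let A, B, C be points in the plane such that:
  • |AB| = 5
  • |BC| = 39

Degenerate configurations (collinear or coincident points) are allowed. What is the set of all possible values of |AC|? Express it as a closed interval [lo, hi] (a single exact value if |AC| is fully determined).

|AB| ∈ {5}
|BC| ∈ {39}
|AC| ∈ [34, 44]

|AC| ∈ [34, 44]  (≈ [34.0000, 44.0000])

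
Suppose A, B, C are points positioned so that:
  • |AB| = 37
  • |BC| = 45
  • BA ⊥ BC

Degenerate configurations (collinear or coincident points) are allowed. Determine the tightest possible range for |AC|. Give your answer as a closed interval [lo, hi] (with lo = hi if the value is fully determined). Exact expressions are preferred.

|AB| ∈ {37}
|BC| ∈ {45}
|AC| ∈ {√(3394)}

|AC| = √(3394)  (≈ 58.2580)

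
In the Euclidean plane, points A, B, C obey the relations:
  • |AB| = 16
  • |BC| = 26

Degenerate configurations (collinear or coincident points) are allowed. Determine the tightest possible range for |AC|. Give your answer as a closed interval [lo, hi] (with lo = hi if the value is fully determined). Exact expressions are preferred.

|AC| ∈ [10, 42]  (≈ [10.0000, 42.0000])

|AB| ∈ {16}
|BC| ∈ {26}
|AC| ∈ [10, 42]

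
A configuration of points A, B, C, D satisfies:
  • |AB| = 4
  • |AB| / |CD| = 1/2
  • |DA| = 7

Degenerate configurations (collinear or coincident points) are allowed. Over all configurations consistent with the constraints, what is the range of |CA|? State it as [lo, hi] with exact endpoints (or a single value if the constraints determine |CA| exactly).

|CA| ∈ [1, 15]  (≈ [1.0000, 15.0000])

|AB| ∈ {4}
|AD| ∈ {7}
|CD| ∈ {8}
|BD| ∈ [3, 11]
|AC| ∈ [1, 15]
|BC| ∈ [0, 19]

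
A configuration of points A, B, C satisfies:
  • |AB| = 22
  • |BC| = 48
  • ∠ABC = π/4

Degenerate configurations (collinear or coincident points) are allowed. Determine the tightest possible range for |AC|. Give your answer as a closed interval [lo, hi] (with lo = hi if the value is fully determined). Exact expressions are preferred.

|AC| = 2·√(697 - 264·√(2))  (≈ 35.9804)

|AB| ∈ {22}
|BC| ∈ {48}
|AC| ∈ {2·√(697 - 264·√(2))}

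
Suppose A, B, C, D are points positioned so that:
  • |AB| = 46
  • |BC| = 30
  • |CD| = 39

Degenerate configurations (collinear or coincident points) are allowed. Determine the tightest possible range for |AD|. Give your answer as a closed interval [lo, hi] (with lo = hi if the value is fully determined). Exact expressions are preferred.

|AD| ∈ [0, 115]  (≈ [0.0000, 115.0000])

|AB| ∈ {46}
|BC| ∈ {30}
|CD| ∈ {39}
|AC| ∈ [16, 76]
|BD| ∈ [9, 69]
|AD| ∈ [0, 115]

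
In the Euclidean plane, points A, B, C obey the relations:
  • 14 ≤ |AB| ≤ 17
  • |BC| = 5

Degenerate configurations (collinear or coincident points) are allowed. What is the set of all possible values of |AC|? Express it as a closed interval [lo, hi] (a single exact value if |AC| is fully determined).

|AB| ∈ [14, 17]
|BC| ∈ {5}
|AC| ∈ [9, 22]

|AC| ∈ [9, 22]  (≈ [9.0000, 22.0000])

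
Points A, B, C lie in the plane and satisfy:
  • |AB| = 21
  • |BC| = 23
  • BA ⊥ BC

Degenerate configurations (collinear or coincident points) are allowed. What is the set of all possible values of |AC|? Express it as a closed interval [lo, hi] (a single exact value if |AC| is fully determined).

|AB| ∈ {21}
|BC| ∈ {23}
|AC| ∈ {√(970)}

|AC| = √(970)  (≈ 31.1448)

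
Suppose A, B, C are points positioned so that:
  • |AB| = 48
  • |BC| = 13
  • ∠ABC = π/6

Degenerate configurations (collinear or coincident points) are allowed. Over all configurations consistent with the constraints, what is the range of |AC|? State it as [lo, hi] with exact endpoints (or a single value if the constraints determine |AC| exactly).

|AB| ∈ {48}
|BC| ∈ {13}
|AC| ∈ {√(2473 - 624·√(3))}

|AC| = √(2473 - 624·√(3))  (≈ 37.3122)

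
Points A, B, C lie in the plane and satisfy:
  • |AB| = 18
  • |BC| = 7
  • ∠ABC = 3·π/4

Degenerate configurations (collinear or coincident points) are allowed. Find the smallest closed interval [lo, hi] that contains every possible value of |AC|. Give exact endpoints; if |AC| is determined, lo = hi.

|AC| = √(126·√(2) + 373)  (≈ 23.4775)

|AB| ∈ {18}
|BC| ∈ {7}
|AC| ∈ {√(126·√(2) + 373)}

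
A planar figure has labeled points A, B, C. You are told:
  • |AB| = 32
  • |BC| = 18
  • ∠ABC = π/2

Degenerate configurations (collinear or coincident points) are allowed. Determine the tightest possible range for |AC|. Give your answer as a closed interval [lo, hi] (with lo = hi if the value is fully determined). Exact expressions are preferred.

|AC| = 2·√(337)  (≈ 36.7151)

|AB| ∈ {32}
|BC| ∈ {18}
|AC| ∈ {2·√(337)}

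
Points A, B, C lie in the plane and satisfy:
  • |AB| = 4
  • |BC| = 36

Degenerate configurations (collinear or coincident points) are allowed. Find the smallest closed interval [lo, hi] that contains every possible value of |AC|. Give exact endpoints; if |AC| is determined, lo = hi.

|AC| ∈ [32, 40]  (≈ [32.0000, 40.0000])

|AB| ∈ {4}
|BC| ∈ {36}
|AC| ∈ [32, 40]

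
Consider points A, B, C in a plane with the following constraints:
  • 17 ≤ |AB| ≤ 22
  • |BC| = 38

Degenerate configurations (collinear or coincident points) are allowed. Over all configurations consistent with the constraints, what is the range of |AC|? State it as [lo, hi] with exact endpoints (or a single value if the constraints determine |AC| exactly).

|AB| ∈ [17, 22]
|BC| ∈ {38}
|AC| ∈ [16, 60]

|AC| ∈ [16, 60]  (≈ [16.0000, 60.0000])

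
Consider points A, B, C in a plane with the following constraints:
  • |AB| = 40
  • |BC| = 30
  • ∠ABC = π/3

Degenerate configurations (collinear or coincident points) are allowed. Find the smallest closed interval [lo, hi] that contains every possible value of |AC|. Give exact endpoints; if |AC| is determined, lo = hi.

|AB| ∈ {40}
|BC| ∈ {30}
|AC| ∈ {10·√(13)}

|AC| = 10·√(13)  (≈ 36.0555)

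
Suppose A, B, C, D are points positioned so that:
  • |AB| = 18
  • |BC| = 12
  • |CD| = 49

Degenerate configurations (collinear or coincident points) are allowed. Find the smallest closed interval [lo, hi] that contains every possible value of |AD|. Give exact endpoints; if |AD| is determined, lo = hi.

|AB| ∈ {18}
|BC| ∈ {12}
|CD| ∈ {49}
|AC| ∈ [6, 30]
|BD| ∈ [37, 61]
|AD| ∈ [19, 79]

|AD| ∈ [19, 79]  (≈ [19.0000, 79.0000])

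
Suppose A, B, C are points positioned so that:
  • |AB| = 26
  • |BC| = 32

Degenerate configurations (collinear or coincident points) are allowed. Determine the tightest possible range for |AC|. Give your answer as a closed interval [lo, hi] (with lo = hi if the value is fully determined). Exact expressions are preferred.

|AB| ∈ {26}
|BC| ∈ {32}
|AC| ∈ [6, 58]

|AC| ∈ [6, 58]  (≈ [6.0000, 58.0000])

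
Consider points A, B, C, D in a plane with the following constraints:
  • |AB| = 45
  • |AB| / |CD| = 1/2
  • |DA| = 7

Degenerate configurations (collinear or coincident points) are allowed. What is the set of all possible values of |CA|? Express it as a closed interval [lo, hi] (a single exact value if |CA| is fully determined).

|CA| ∈ [83, 97]  (≈ [83.0000, 97.0000])

|AB| ∈ {45}
|AD| ∈ {7}
|CD| ∈ {90}
|BD| ∈ [38, 52]
|AC| ∈ [83, 97]
|BC| ∈ [38, 142]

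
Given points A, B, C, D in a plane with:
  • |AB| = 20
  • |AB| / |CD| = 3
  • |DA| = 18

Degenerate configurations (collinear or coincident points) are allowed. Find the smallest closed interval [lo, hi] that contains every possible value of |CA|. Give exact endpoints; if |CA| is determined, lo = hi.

|AB| ∈ {20}
|AD| ∈ {18}
|CD| ∈ {20/3}
|BD| ∈ [2, 38]
|AC| ∈ [34/3, 74/3]
|BC| ∈ [0, 134/3]

|CA| ∈ [34/3, 74/3]  (≈ [11.3333, 24.6667])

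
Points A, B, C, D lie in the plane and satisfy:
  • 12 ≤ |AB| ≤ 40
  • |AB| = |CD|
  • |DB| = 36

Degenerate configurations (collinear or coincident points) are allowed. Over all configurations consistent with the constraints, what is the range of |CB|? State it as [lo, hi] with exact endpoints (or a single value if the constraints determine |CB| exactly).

|AB| ∈ [12, 40]
|BD| ∈ {36}
|CD| ∈ [12, 40]
|AD| ∈ [0, 76]
|BC| ∈ [0, 76]
|AC| ∈ [0, 116]

|CB| ∈ [0, 76]  (≈ [0.0000, 76.0000])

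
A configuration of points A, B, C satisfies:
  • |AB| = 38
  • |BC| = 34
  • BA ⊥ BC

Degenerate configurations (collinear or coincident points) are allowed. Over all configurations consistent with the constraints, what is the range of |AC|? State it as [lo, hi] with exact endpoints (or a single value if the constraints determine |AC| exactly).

|AC| = 10·√(26)  (≈ 50.9902)

|AB| ∈ {38}
|BC| ∈ {34}
|AC| ∈ {10·√(26)}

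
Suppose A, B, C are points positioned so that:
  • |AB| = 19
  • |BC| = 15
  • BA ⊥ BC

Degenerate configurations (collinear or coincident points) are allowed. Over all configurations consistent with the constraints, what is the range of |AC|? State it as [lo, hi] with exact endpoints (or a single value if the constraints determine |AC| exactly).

|AB| ∈ {19}
|BC| ∈ {15}
|AC| ∈ {√(586)}

|AC| = √(586)  (≈ 24.2074)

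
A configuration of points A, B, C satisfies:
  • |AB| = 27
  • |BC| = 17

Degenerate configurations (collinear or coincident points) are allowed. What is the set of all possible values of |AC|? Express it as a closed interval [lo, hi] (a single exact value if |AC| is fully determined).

|AC| ∈ [10, 44]  (≈ [10.0000, 44.0000])

|AB| ∈ {27}
|BC| ∈ {17}
|AC| ∈ [10, 44]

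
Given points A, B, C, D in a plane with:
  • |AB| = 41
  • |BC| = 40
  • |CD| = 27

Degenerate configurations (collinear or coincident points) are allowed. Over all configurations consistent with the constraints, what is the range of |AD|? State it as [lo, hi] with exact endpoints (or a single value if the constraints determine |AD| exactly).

|AB| ∈ {41}
|BC| ∈ {40}
|CD| ∈ {27}
|AC| ∈ [1, 81]
|BD| ∈ [13, 67]
|AD| ∈ [0, 108]

|AD| ∈ [0, 108]  (≈ [0.0000, 108.0000])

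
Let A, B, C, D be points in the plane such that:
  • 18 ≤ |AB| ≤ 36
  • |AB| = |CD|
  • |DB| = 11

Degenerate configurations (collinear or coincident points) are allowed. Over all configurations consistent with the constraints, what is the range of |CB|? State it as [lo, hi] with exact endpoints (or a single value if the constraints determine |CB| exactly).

|AB| ∈ [18, 36]
|BD| ∈ {11}
|CD| ∈ [18, 36]
|AD| ∈ [7, 47]
|BC| ∈ [7, 47]
|AC| ∈ [0, 83]

|CB| ∈ [7, 47]  (≈ [7.0000, 47.0000])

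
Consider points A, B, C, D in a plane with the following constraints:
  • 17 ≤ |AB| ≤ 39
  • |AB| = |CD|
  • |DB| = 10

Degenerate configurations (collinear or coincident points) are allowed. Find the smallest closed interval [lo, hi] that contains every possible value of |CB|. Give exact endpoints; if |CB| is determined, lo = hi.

|CB| ∈ [7, 49]  (≈ [7.0000, 49.0000])

|AB| ∈ [17, 39]
|BD| ∈ {10}
|CD| ∈ [17, 39]
|AD| ∈ [7, 49]
|BC| ∈ [7, 49]
|AC| ∈ [0, 88]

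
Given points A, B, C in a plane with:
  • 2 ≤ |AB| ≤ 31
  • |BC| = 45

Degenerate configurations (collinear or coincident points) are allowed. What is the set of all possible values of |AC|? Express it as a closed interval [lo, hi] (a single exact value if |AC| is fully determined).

|AB| ∈ [2, 31]
|BC| ∈ {45}
|AC| ∈ [14, 76]

|AC| ∈ [14, 76]  (≈ [14.0000, 76.0000])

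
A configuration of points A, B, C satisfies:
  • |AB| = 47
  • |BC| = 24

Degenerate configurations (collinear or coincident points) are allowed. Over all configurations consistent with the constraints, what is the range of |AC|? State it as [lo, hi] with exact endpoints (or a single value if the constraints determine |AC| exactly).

|AC| ∈ [23, 71]  (≈ [23.0000, 71.0000])

|AB| ∈ {47}
|BC| ∈ {24}
|AC| ∈ [23, 71]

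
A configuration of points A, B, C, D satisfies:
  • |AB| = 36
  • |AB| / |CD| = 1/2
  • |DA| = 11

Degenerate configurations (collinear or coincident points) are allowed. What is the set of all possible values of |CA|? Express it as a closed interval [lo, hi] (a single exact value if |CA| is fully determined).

|CA| ∈ [61, 83]  (≈ [61.0000, 83.0000])

|AB| ∈ {36}
|AD| ∈ {11}
|CD| ∈ {72}
|BD| ∈ [25, 47]
|AC| ∈ [61, 83]
|BC| ∈ [25, 119]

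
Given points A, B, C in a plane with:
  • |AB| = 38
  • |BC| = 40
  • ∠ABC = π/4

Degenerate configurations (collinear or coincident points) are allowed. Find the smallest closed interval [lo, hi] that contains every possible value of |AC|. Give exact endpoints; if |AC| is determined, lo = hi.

|AB| ∈ {38}
|BC| ∈ {40}
|AC| ∈ {2·√(761 - 380·√(2))}

|AC| = 2·√(761 - 380·√(2))  (≈ 29.9064)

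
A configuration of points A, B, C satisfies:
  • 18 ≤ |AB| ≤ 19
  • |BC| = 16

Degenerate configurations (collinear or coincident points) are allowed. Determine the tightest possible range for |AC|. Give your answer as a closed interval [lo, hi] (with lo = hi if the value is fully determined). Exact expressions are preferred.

|AB| ∈ [18, 19]
|BC| ∈ {16}
|AC| ∈ [2, 35]

|AC| ∈ [2, 35]  (≈ [2.0000, 35.0000])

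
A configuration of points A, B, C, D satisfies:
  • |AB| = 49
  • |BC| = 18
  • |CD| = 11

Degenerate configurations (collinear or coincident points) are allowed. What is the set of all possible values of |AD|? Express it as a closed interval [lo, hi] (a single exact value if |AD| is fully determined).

|AB| ∈ {49}
|BC| ∈ {18}
|CD| ∈ {11}
|AC| ∈ [31, 67]
|BD| ∈ [7, 29]
|AD| ∈ [20, 78]

|AD| ∈ [20, 78]  (≈ [20.0000, 78.0000])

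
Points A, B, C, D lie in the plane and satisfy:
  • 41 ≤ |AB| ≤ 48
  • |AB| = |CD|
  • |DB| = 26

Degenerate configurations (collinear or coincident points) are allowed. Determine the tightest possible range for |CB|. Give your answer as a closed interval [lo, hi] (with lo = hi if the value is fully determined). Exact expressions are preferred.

|CB| ∈ [15, 74]  (≈ [15.0000, 74.0000])

|AB| ∈ [41, 48]
|BD| ∈ {26}
|CD| ∈ [41, 48]
|AD| ∈ [15, 74]
|BC| ∈ [15, 74]
|AC| ∈ [0, 122]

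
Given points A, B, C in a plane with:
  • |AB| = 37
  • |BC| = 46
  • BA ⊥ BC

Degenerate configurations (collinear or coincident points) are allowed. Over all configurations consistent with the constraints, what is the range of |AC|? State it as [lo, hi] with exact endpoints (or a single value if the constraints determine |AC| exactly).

|AC| = √(3485)  (≈ 59.0339)

|AB| ∈ {37}
|BC| ∈ {46}
|AC| ∈ {√(3485)}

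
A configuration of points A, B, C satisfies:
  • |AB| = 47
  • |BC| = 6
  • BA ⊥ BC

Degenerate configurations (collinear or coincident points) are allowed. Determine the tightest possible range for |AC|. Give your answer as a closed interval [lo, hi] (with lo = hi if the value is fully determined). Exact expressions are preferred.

|AB| ∈ {47}
|BC| ∈ {6}
|AC| ∈ {√(2245)}

|AC| = √(2245)  (≈ 47.3814)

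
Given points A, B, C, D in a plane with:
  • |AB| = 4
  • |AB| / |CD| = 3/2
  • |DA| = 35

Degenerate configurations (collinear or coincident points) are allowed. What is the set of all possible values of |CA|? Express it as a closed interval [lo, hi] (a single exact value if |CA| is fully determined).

|AB| ∈ {4}
|AD| ∈ {35}
|CD| ∈ {8/3}
|BD| ∈ [31, 39]
|AC| ∈ [97/3, 113/3]
|BC| ∈ [85/3, 125/3]

|CA| ∈ [97/3, 113/3]  (≈ [32.3333, 37.6667])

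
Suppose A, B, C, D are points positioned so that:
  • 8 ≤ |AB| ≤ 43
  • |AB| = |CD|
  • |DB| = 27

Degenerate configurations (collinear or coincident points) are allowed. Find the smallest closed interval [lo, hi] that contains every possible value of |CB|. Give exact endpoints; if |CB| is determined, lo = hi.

|AB| ∈ [8, 43]
|BD| ∈ {27}
|CD| ∈ [8, 43]
|AD| ∈ [0, 70]
|BC| ∈ [0, 70]
|AC| ∈ [0, 113]

|CB| ∈ [0, 70]  (≈ [0.0000, 70.0000])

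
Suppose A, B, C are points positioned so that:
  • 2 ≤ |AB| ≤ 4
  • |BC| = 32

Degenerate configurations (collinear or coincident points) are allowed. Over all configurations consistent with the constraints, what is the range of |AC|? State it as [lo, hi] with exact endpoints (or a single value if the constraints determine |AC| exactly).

|AB| ∈ [2, 4]
|BC| ∈ {32}
|AC| ∈ [28, 36]

|AC| ∈ [28, 36]  (≈ [28.0000, 36.0000])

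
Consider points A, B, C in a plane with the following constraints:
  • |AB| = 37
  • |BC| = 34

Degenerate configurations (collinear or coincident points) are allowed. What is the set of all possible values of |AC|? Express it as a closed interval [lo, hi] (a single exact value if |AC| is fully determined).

|AB| ∈ {37}
|BC| ∈ {34}
|AC| ∈ [3, 71]

|AC| ∈ [3, 71]  (≈ [3.0000, 71.0000])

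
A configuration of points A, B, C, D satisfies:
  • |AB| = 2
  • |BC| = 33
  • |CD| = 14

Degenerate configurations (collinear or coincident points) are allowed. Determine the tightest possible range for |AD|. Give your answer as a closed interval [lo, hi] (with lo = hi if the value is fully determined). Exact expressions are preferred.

|AD| ∈ [17, 49]  (≈ [17.0000, 49.0000])

|AB| ∈ {2}
|BC| ∈ {33}
|CD| ∈ {14}
|AC| ∈ [31, 35]
|BD| ∈ [19, 47]
|AD| ∈ [17, 49]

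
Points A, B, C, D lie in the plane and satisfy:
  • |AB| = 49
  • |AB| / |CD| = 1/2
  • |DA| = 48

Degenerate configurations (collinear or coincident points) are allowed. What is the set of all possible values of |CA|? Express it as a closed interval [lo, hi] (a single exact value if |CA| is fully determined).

|AB| ∈ {49}
|AD| ∈ {48}
|CD| ∈ {98}
|BD| ∈ [1, 97]
|AC| ∈ [50, 146]
|BC| ∈ [1, 195]

|CA| ∈ [50, 146]  (≈ [50.0000, 146.0000])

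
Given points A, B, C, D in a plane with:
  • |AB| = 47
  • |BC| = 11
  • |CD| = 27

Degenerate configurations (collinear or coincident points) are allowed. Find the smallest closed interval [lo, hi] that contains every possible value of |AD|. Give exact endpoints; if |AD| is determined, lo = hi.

|AB| ∈ {47}
|BC| ∈ {11}
|CD| ∈ {27}
|AC| ∈ [36, 58]
|BD| ∈ [16, 38]
|AD| ∈ [9, 85]

|AD| ∈ [9, 85]  (≈ [9.0000, 85.0000])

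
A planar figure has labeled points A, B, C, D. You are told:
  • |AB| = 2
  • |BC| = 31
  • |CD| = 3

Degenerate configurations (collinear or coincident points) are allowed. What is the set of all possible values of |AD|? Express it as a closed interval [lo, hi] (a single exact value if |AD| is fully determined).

|AD| ∈ [26, 36]  (≈ [26.0000, 36.0000])

|AB| ∈ {2}
|BC| ∈ {31}
|CD| ∈ {3}
|AC| ∈ [29, 33]
|BD| ∈ [28, 34]
|AD| ∈ [26, 36]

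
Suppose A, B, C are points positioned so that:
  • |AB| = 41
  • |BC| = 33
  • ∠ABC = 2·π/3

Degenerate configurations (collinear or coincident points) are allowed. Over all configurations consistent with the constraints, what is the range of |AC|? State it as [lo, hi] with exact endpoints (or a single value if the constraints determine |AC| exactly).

|AB| ∈ {41}
|BC| ∈ {33}
|AC| ∈ {√(4123)}

|AC| = √(4123)  (≈ 64.2106)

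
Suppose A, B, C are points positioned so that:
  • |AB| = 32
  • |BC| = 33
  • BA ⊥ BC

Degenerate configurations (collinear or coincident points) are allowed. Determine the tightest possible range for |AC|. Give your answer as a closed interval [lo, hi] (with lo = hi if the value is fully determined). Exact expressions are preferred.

|AC| = √(2113)  (≈ 45.9674)

|AB| ∈ {32}
|BC| ∈ {33}
|AC| ∈ {√(2113)}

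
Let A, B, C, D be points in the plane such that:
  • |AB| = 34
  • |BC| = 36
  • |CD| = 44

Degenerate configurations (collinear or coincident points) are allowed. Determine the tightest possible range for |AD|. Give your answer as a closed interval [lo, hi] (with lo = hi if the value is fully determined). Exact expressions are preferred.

|AD| ∈ [0, 114]  (≈ [0.0000, 114.0000])

|AB| ∈ {34}
|BC| ∈ {36}
|CD| ∈ {44}
|AC| ∈ [2, 70]
|BD| ∈ [8, 80]
|AD| ∈ [0, 114]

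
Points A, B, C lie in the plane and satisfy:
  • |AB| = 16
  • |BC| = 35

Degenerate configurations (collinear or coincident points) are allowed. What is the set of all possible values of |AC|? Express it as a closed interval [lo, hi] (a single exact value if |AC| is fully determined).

|AC| ∈ [19, 51]  (≈ [19.0000, 51.0000])

|AB| ∈ {16}
|BC| ∈ {35}
|AC| ∈ [19, 51]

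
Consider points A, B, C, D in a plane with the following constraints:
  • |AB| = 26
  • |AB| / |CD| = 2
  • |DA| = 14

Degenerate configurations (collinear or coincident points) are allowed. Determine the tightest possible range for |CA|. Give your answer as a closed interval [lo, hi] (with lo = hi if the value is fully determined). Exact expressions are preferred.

|AB| ∈ {26}
|AD| ∈ {14}
|CD| ∈ {13}
|BD| ∈ [12, 40]
|AC| ∈ [1, 27]
|BC| ∈ [0, 53]

|CA| ∈ [1, 27]  (≈ [1.0000, 27.0000])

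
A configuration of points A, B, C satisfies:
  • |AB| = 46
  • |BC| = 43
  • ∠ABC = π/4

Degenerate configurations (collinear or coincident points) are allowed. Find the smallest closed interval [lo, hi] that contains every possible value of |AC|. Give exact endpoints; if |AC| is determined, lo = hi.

|AC| = √(3965 - 1978·√(2))  (≈ 34.1714)

|AB| ∈ {46}
|BC| ∈ {43}
|AC| ∈ {√(3965 - 1978·√(2))}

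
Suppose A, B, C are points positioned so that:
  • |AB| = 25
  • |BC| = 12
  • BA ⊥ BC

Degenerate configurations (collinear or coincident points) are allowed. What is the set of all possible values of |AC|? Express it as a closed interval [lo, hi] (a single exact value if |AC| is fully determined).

|AB| ∈ {25}
|BC| ∈ {12}
|AC| ∈ {√(769)}

|AC| = √(769)  (≈ 27.7308)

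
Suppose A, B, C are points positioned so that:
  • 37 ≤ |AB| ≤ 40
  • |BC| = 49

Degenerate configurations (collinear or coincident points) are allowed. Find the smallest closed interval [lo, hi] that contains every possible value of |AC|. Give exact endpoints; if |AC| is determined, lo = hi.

|AC| ∈ [9, 89]  (≈ [9.0000, 89.0000])

|AB| ∈ [37, 40]
|BC| ∈ {49}
|AC| ∈ [9, 89]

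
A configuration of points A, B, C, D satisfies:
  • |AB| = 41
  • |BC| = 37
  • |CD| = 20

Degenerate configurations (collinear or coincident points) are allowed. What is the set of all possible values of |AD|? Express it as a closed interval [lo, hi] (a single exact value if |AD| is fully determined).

|AB| ∈ {41}
|BC| ∈ {37}
|CD| ∈ {20}
|AC| ∈ [4, 78]
|BD| ∈ [17, 57]
|AD| ∈ [0, 98]

|AD| ∈ [0, 98]  (≈ [0.0000, 98.0000])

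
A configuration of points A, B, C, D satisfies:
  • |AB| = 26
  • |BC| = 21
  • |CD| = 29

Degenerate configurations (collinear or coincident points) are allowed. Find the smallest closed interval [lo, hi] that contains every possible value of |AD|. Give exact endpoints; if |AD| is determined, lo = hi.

|AB| ∈ {26}
|BC| ∈ {21}
|CD| ∈ {29}
|AC| ∈ [5, 47]
|BD| ∈ [8, 50]
|AD| ∈ [0, 76]

|AD| ∈ [0, 76]  (≈ [0.0000, 76.0000])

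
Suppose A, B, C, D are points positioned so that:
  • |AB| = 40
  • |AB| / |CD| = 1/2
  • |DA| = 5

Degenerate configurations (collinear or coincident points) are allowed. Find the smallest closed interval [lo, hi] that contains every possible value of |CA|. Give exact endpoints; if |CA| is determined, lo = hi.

|AB| ∈ {40}
|AD| ∈ {5}
|CD| ∈ {80}
|BD| ∈ [35, 45]
|AC| ∈ [75, 85]
|BC| ∈ [35, 125]

|CA| ∈ [75, 85]  (≈ [75.0000, 85.0000])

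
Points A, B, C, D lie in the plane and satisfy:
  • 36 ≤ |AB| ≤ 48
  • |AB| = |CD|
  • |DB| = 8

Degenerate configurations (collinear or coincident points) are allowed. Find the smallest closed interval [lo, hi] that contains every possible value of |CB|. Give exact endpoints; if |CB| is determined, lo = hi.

|AB| ∈ [36, 48]
|BD| ∈ {8}
|CD| ∈ [36, 48]
|AD| ∈ [28, 56]
|BC| ∈ [28, 56]
|AC| ∈ [0, 104]

|CB| ∈ [28, 56]  (≈ [28.0000, 56.0000])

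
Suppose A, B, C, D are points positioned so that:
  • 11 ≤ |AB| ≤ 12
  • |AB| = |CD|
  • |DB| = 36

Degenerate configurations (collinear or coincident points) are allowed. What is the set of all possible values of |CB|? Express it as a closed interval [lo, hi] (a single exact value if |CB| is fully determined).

|AB| ∈ [11, 12]
|BD| ∈ {36}
|CD| ∈ [11, 12]
|AD| ∈ [24, 48]
|BC| ∈ [24, 48]
|AC| ∈ [12, 60]

|CB| ∈ [24, 48]  (≈ [24.0000, 48.0000])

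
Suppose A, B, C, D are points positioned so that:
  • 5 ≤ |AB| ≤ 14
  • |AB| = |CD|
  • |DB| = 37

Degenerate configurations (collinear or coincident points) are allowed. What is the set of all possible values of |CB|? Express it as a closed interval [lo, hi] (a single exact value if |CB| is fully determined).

|CB| ∈ [23, 51]  (≈ [23.0000, 51.0000])

|AB| ∈ [5, 14]
|BD| ∈ {37}
|CD| ∈ [5, 14]
|AD| ∈ [23, 51]
|BC| ∈ [23, 51]
|AC| ∈ [9, 65]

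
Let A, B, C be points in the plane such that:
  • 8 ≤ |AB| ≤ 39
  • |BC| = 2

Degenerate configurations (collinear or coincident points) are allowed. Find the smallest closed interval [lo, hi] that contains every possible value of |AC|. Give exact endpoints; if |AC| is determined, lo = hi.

|AC| ∈ [6, 41]  (≈ [6.0000, 41.0000])

|AB| ∈ [8, 39]
|BC| ∈ {2}
|AC| ∈ [6, 41]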